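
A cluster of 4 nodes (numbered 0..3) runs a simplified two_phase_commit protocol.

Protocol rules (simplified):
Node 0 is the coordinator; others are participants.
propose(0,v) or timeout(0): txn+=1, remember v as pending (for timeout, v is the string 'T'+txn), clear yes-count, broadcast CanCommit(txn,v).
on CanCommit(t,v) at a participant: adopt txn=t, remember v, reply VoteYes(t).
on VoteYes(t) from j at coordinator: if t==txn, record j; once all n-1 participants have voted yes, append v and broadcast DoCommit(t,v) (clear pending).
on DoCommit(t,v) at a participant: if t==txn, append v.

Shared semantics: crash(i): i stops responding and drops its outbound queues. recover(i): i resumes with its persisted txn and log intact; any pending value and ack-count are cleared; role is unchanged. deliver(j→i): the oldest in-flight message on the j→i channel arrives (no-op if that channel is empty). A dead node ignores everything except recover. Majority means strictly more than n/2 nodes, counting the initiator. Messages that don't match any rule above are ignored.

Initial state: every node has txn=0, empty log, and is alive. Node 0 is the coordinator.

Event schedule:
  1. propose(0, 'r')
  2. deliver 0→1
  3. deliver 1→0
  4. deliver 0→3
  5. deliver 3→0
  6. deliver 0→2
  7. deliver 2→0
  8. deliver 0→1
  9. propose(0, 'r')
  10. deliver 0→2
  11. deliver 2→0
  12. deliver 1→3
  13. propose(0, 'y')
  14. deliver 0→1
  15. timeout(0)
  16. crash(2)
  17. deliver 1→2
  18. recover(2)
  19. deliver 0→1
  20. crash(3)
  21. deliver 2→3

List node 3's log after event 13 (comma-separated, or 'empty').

empty

step 1 propose(0,'r'): 0={coor,t=1,log=-}
step 2 deliver 0→1: 1={part,t=1,log=-}
step 3 deliver 1→0: —
step 4 deliver 0→3: 3={part,t=1,log=-}
step 5 deliver 3→0: —
step 6 deliver 0→2: 2={part,t=1,log=-}
step 7 deliver 2→0: 0={coor,t=1,log=r}
step 8 deliver 0→1: 1={part,t=1,log=r}
step 9 propose(0,'r'): 0={coor,t=2,log=r}
step 10 deliver 0→2: 2={part,t=1,log=r}
step 11 deliver 2→0: —
step 12 deliver 1→3: —
step 13 propose(0,'y'): 0={coor,t=3,log=r}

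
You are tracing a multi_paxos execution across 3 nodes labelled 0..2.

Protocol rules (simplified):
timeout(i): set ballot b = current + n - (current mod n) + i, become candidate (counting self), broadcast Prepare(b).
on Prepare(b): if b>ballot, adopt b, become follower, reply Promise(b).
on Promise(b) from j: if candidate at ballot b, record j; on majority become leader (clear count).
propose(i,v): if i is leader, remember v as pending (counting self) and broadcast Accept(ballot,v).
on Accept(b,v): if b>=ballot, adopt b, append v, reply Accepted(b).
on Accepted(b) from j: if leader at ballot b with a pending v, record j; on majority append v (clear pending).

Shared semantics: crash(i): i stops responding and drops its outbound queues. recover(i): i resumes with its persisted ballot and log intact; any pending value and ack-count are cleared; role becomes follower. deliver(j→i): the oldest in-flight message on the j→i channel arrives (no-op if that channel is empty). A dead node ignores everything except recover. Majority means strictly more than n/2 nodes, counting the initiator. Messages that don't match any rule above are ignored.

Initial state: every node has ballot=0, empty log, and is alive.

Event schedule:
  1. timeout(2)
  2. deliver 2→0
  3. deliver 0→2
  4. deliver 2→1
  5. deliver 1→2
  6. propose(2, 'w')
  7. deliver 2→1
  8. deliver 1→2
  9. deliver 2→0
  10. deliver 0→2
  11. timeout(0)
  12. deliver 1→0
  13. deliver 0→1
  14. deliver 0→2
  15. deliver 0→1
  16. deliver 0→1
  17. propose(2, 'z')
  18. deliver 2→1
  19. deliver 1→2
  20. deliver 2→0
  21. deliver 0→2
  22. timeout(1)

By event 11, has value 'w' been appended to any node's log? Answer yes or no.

yes

1. timeout(2):  <2:cand b5 ->
2. deliver 2→0:  <0:foll b5 ->
3. deliver 0→2:  <2:lead b5 ->
4. deliver 2→1:  <1:foll b5 ->
5. deliver 1→2:  nop
6. propose(2,'w'):  nop
7. deliver 2→1:  <1:foll b5 w>
8. deliver 1→2:  <2:lead b5 w>
9. deliver 2→0:  <0:foll b5 w>
10. deliver 0→2:  nop
11. timeout(0):  <0:cand b6 w>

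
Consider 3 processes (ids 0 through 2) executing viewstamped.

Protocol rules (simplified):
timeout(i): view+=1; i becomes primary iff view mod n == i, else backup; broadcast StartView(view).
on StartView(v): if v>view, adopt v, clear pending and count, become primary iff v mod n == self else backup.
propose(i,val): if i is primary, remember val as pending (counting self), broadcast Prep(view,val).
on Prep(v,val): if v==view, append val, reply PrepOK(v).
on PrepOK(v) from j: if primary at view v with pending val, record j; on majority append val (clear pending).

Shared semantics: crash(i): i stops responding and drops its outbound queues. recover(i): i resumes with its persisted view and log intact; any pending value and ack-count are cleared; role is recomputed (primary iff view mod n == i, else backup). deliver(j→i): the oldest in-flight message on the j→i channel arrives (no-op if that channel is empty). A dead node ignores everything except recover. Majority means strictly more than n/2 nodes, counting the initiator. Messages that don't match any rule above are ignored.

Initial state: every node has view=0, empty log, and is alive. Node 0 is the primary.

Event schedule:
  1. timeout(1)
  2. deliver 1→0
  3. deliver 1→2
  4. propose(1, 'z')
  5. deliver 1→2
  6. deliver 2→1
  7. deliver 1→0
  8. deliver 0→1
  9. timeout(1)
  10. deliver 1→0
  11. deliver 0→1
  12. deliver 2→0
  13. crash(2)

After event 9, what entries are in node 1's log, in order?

e1 timeout(1): 1[prim,v=1,-]
e2 deliver 1→0: 0[back,v=1,-]
e3 deliver 1→2: 2[back,v=1,-]
e4 propose(1,'z'): ·
e5 deliver 1→2: 2[back,v=1,z]
e6 deliver 2→1: 1[prim,v=1,z]
e7 deliver 1→0: 0[back,v=1,z]
e8 deliver 0→1: ·
e9 timeout(1): 1[back,v=2,z]

z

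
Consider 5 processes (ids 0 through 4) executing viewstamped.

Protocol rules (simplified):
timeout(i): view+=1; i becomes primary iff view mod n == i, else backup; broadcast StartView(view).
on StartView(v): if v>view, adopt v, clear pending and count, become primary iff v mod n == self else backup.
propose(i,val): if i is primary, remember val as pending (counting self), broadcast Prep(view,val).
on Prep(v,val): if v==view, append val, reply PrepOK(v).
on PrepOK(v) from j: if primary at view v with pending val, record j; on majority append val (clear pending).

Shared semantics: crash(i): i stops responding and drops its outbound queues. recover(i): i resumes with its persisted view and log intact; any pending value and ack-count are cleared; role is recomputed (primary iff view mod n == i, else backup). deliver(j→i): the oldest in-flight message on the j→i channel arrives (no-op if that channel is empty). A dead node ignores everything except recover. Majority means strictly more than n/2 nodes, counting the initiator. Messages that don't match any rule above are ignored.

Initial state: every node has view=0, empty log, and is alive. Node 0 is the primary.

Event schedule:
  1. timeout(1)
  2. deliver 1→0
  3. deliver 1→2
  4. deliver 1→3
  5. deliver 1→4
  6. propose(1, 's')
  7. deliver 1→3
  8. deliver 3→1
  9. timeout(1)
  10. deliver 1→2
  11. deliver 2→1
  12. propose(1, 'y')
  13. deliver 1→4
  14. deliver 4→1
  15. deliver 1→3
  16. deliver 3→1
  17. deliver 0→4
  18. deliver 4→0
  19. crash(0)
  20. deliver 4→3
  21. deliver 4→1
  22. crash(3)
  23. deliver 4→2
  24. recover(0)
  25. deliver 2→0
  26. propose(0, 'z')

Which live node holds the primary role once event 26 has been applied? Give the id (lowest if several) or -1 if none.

after 1 — timeout(1): n1:prim/v1/[-]
after 2 — deliver 1→0: n0:back/v1/[-]
after 3 — deliver 1→2: n2:back/v1/[-]
after 4 — deliver 1→3: n3:back/v1/[-]
after 5 — deliver 1→4: n4:back/v1/[-]
after 6 — propose(1,'s'): ·
after 7 — deliver 1→3: n3:back/v1/[s]
after 8 — deliver 3→1: ·
after 9 — timeout(1): n1:back/v2/[-]
after 10 — deliver 1→2: n2:back/v1/[s]
after 11 — deliver 2→1: ·
after 12 — propose(1,'y'): ·
after 13 — deliver 1→4: n4:back/v1/[s]
after 14 — deliver 4→1: ·
after 15 — deliver 1→3: n3:back/v2/[s]
after 16 — deliver 3→1: ·
after 17 — deliver 0→4: ·
after 18 — deliver 4→0: ·
after 19 — crash(0): n0:✗back/v1/[-]
after 20 — deliver 4→3: ·
after 21 — deliver 4→1: ·
after 22 — crash(3): n3:✗back/v2/[s]
after 23 — deliver 4→2: ·
after 24 — recover(0): n0:back/v1/[-]
after 25 — deliver 2→0: ·
after 26 — propose(0,'z'): ·

-1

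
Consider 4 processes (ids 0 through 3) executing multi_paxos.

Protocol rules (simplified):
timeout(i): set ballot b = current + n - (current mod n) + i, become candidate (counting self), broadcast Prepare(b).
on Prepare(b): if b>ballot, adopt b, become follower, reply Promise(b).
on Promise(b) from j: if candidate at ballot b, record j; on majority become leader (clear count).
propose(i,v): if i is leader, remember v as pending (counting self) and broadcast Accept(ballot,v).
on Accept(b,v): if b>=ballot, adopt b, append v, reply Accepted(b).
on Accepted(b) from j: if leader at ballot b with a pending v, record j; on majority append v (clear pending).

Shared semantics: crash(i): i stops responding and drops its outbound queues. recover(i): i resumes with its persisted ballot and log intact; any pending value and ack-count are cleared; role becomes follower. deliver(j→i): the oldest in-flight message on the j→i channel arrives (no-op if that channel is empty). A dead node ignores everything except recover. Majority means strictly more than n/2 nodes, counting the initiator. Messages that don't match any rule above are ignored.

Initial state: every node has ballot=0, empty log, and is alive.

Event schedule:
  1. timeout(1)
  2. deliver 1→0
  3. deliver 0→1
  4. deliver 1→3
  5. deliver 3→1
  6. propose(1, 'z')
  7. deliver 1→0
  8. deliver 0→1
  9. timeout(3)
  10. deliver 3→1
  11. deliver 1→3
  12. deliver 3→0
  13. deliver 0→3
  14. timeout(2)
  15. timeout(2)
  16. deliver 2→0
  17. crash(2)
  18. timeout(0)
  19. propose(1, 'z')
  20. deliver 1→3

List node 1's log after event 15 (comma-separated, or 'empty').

empty

e1 timeout(1): 1[cand,b=5,-]
e2 deliver 1→0: 0[foll,b=5,-]
e3 deliver 0→1: ·
e4 deliver 1→3: 3[foll,b=5,-]
e5 deliver 3→1: 1[lead,b=5,-]
e6 propose(1,'z'): ·
e7 deliver 1→0: 0[foll,b=5,z]
e8 deliver 0→1: ·
e9 timeout(3): 3[cand,b=11,-]
e10 deliver 3→1: 1[foll,b=11,-]
e11 deliver 1→3: ·
e12 deliver 3→0: 0[foll,b=11,z]
e13 deliver 0→3: ·
e14 timeout(2): 2[cand,b=6,-]
e15 timeout(2): 2[cand,b=10,-]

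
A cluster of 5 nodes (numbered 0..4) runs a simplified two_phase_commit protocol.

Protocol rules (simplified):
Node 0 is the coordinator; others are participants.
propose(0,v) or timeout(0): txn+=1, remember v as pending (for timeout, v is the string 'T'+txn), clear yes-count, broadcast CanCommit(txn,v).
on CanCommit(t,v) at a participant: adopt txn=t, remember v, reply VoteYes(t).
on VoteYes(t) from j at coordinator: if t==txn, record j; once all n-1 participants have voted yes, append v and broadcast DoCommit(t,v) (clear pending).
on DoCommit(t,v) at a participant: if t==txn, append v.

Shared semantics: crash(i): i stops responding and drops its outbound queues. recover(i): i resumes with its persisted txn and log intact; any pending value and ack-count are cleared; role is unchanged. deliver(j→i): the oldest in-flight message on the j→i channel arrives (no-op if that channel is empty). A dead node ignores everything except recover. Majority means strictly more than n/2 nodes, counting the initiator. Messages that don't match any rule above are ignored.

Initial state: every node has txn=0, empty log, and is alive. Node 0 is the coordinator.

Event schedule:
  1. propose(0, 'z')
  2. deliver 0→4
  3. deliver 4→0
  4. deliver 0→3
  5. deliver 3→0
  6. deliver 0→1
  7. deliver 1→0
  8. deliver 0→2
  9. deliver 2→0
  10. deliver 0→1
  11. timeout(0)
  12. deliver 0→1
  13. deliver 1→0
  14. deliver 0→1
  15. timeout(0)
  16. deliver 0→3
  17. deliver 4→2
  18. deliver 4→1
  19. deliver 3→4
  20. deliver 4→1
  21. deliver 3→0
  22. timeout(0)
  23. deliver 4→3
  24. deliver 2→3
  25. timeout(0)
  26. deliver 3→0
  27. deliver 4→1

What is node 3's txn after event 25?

1. propose(0,'z'):  <0:coor t1 ->
2. deliver 0→4:  <4:part t1 ->
3. deliver 4→0:  nop
4. deliver 0→3:  <3:part t1 ->
5. deliver 3→0:  nop
6. deliver 0→1:  <1:part t1 ->
7. deliver 1→0:  nop
8. deliver 0→2:  <2:part t1 ->
9. deliver 2→0:  <0:coor t1 z>
10. deliver 0→1:  <1:part t1 z>
11. timeout(0):  <0:coor t2 z>
12. deliver 0→1:  <1:part t2 z>
13. deliver 1→0:  nop
14. deliver 0→1:  nop
15. timeout(0):  <0:coor t3 z>
16. deliver 0→3:  <3:part t1 z>
17. deliver 4→2:  nop
18. deliver 4→1:  nop
19. deliver 3→4:  nop
20. deliver 4→1:  nop
21. deliver 3→0:  nop
22. timeout(0):  <0:coor t4 z>
23. deliver 4→3:  nop
24. deliver 2→3:  nop
25. timeout(0):  <0:coor t5 z>

1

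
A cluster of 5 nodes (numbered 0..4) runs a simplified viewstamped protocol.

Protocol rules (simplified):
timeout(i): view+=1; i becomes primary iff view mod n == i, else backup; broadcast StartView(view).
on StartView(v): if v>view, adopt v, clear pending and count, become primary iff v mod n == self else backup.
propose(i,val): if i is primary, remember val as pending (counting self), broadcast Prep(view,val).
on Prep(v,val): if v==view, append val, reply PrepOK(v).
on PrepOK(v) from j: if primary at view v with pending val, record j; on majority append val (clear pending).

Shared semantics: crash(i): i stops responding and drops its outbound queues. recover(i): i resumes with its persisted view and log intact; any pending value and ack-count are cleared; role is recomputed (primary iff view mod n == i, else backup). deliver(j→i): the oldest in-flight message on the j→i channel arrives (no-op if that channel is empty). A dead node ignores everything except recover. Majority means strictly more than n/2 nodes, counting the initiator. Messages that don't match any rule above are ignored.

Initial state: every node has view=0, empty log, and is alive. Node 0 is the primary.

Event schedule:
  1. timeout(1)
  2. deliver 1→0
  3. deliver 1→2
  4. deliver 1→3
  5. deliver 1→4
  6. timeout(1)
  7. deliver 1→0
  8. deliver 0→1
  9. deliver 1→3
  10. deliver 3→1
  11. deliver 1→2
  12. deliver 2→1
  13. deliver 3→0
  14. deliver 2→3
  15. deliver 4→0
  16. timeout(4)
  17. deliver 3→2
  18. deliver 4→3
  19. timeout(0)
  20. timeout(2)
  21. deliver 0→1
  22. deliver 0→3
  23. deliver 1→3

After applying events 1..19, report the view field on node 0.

step 1 timeout(1): 1={prim,v=1,log=-}
step 2 deliver 1→0: 0={back,v=1,log=-}
step 3 deliver 1→2: 2={back,v=1,log=-}
step 4 deliver 1→3: 3={back,v=1,log=-}
step 5 deliver 1→4: 4={back,v=1,log=-}
step 6 timeout(1): 1={back,v=2,log=-}
step 7 deliver 1→0: 0={back,v=2,log=-}
step 8 deliver 0→1: —
step 9 deliver 1→3: 3={back,v=2,log=-}
step 10 deliver 3→1: —
step 11 deliver 1→2: 2={prim,v=2,log=-}
step 12 deliver 2→1: —
step 13 deliver 3→0: —
step 14 deliver 2→3: —
step 15 deliver 4→0: —
step 16 timeout(4): 4={back,v=2,log=-}
step 17 deliver 3→2: —
step 18 deliver 4→3: —
step 19 timeout(0): 0={back,v=3,log=-}

3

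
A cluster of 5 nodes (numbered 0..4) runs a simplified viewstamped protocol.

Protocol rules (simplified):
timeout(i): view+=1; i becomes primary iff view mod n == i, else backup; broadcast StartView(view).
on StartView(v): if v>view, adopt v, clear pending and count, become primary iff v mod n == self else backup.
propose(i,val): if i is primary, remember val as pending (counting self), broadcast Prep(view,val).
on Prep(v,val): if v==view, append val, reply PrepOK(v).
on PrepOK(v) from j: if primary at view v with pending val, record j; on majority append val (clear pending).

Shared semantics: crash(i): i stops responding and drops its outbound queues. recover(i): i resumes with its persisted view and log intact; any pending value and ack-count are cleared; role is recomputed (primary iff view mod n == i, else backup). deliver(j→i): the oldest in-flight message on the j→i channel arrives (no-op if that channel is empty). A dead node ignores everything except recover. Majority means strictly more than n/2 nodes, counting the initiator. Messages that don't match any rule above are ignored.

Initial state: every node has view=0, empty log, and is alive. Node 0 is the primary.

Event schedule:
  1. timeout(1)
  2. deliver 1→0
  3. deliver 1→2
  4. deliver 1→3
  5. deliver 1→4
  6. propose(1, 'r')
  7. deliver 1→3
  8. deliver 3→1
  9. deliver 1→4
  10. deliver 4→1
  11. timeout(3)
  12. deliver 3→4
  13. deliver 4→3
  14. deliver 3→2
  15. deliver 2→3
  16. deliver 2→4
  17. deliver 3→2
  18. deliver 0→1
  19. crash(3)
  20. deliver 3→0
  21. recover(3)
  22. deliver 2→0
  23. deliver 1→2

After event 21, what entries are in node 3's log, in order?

[1] timeout(1) → N1(prim v1 [-])
[2] deliver 1→0 → N0(back v1 [-])
[3] deliver 1→2 → N2(back v1 [-])
[4] deliver 1→3 → N3(back v1 [-])
[5] deliver 1→4 → N4(back v1 [-])
[6] propose(1,'r') → ∅
[7] deliver 1→3 → N3(back v1 [r])
[8] deliver 3→1 → ∅
[9] deliver 1→4 → N4(back v1 [r])
[10] deliver 4→1 → N1(prim v1 [r])
[11] timeout(3) → N3(back v2 [r])
[12] deliver 3→4 → N4(back v2 [r])
[13] deliver 4→3 → ∅
[14] deliver 3→2 → N2(prim v2 [-])
[15] deliver 2→3 → ∅
[16] deliver 2→4 → ∅
[17] deliver 3→2 → ∅
[18] deliver 0→1 → ∅
[19] crash(3) → N3(✗back v2 [r])
[20] deliver 3→0 → ∅
[21] recover(3) → N3(back v2 [r])

r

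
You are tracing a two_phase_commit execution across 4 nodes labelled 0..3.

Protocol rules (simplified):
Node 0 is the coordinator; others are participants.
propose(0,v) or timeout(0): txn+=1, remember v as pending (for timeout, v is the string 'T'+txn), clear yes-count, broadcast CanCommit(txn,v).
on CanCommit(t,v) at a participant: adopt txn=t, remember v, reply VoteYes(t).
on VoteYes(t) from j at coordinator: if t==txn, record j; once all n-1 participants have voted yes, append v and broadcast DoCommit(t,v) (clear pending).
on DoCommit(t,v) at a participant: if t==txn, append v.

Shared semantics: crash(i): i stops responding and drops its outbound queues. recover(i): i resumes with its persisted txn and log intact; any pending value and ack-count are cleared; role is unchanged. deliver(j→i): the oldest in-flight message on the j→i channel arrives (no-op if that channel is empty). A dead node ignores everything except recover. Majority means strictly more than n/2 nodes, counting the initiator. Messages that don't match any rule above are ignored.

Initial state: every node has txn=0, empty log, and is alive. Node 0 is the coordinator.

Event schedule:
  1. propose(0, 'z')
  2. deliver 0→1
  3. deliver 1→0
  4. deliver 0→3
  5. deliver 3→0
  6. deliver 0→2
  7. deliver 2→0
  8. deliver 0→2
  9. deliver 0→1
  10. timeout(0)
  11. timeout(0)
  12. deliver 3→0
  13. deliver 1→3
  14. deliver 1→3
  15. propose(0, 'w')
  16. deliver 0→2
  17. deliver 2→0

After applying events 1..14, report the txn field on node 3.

1

[1] propose(0,'z') → N0(coor t1 [-])
[2] deliver 0→1 → N1(part t1 [-])
[3] deliver 1→0 → ∅
[4] deliver 0→3 → N3(part t1 [-])
[5] deliver 3→0 → ∅
[6] deliver 0→2 → N2(part t1 [-])
[7] deliver 2→0 → N0(coor t1 [z])
[8] deliver 0→2 → N2(part t1 [z])
[9] deliver 0→1 → N1(part t1 [z])
[10] timeout(0) → N0(coor t2 [z])
[11] timeout(0) → N0(coor t3 [z])
[12] deliver 3→0 → ∅
[13] deliver 1→3 → ∅
[14] deliver 1→3 → ∅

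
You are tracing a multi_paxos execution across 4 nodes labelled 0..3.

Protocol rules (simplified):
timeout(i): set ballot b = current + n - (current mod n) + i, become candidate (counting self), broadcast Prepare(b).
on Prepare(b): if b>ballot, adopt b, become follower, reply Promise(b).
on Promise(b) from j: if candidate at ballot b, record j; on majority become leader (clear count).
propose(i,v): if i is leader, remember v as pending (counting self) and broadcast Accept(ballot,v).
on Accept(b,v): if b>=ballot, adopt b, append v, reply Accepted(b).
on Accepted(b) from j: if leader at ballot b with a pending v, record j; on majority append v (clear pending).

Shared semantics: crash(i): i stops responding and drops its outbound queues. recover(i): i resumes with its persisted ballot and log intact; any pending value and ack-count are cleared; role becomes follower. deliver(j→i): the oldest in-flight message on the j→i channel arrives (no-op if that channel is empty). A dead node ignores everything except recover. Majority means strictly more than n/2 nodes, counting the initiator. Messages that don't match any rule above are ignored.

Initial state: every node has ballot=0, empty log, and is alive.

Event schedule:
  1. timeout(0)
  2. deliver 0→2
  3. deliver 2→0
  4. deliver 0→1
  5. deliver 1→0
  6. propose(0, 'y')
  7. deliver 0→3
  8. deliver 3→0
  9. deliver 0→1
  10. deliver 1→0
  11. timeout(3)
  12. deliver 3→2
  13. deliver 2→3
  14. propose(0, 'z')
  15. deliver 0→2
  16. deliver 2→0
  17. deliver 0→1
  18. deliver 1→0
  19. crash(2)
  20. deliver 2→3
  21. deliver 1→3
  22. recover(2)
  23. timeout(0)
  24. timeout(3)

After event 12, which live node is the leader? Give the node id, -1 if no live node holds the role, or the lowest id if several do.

0

after 1 — timeout(0): n0:cand/b4/[-]
after 2 — deliver 0→2: n2:foll/b4/[-]
after 3 — deliver 2→0: ·
after 4 — deliver 0→1: n1:foll/b4/[-]
after 5 — deliver 1→0: n0:lead/b4/[-]
after 6 — propose(0,'y'): ·
after 7 — deliver 0→3: n3:foll/b4/[-]
after 8 — deliver 3→0: ·
after 9 — deliver 0→1: n1:foll/b4/[y]
after 10 — deliver 1→0: ·
after 11 — timeout(3): n3:cand/b11/[-]
after 12 — deliver 3→2: n2:foll/b11/[-]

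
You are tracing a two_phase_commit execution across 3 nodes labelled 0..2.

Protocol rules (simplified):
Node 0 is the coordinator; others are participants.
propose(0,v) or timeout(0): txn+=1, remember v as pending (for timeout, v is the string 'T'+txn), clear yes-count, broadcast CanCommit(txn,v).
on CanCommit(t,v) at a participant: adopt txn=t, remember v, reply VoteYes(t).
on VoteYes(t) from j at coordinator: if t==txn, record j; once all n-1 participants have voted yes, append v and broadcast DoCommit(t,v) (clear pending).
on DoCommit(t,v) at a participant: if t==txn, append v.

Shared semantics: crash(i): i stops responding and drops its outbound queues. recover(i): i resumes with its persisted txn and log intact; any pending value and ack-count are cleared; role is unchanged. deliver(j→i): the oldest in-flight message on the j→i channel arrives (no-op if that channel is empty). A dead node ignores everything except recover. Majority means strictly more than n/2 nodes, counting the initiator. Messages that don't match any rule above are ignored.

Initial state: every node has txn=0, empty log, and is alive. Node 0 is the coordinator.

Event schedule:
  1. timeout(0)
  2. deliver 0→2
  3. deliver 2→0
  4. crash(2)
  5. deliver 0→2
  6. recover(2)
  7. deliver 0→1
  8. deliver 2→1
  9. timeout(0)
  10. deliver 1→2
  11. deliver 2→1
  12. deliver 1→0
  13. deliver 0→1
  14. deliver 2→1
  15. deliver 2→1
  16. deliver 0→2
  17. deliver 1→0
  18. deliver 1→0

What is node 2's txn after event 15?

1

e1 timeout(0): 0[coor,t=1,-]
e2 deliver 0→2: 2[part,t=1,-]
e3 deliver 2→0: ·
e4 crash(2): 2[✗part,t=1,-]
e5 deliver 0→2: ·
e6 recover(2): 2[part,t=1,-]
e7 deliver 0→1: 1[part,t=1,-]
e8 deliver 2→1: ·
e9 timeout(0): 0[coor,t=2,-]
e10 deliver 1→2: ·
e11 deliver 2→1: ·
e12 deliver 1→0: ·
e13 deliver 0→1: 1[part,t=2,-]
e14 deliver 2→1: ·
e15 deliver 2→1: ·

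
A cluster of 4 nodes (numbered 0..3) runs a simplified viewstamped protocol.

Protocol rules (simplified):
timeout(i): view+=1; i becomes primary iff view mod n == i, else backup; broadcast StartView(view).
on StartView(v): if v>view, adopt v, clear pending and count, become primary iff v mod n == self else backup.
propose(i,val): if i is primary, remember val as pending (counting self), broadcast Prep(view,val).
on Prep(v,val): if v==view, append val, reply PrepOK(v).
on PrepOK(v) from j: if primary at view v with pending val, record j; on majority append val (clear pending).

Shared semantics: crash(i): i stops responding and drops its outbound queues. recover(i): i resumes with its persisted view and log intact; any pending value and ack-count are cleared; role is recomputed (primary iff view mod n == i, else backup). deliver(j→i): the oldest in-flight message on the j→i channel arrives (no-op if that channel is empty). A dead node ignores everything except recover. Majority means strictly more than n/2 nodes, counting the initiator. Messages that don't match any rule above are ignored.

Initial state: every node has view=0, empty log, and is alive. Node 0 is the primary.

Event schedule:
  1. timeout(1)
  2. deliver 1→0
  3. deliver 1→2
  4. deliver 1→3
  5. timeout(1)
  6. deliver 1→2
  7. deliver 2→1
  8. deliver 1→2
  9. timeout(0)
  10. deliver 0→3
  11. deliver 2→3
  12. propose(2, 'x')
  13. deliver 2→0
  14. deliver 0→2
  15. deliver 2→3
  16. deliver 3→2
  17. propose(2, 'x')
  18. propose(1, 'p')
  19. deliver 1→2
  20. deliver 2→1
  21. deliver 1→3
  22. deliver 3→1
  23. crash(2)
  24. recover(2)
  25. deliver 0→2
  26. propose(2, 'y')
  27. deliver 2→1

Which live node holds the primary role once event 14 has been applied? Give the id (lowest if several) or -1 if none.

e1 timeout(1): 1[prim,v=1,-]
e2 deliver 1→0: 0[back,v=1,-]
e3 deliver 1→2: 2[back,v=1,-]
e4 deliver 1→3: 3[back,v=1,-]
e5 timeout(1): 1[back,v=2,-]
e6 deliver 1→2: 2[prim,v=2,-]
e7 deliver 2→1: ·
e8 deliver 1→2: ·
e9 timeout(0): 0[back,v=2,-]
e10 deliver 0→3: 3[back,v=2,-]
e11 deliver 2→3: ·
e12 propose(2,'x'): ·
e13 deliver 2→0: 0[back,v=2,x]
e14 deliver 0→2: ·

2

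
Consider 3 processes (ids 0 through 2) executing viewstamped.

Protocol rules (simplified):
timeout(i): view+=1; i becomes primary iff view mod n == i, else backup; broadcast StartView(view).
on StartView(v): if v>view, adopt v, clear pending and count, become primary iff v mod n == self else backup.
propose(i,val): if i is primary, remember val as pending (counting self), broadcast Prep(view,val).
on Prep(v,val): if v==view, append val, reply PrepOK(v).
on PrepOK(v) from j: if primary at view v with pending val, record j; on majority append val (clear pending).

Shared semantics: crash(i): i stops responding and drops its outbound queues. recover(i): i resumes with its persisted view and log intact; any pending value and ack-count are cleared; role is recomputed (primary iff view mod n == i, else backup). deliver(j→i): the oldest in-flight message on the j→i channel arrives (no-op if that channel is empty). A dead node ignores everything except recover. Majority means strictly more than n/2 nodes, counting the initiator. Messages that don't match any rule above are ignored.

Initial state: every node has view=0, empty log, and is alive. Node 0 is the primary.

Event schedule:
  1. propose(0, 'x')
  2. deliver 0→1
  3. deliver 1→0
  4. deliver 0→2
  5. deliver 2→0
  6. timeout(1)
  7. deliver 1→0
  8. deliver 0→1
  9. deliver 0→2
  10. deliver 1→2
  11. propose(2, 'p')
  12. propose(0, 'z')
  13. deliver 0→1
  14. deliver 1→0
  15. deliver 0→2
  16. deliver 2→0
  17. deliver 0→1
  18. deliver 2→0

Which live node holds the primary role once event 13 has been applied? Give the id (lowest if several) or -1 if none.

after 1 — propose(0,'x'): ·
after 2 — deliver 0→1: n1:back/v0/[x]
after 3 — deliver 1→0: n0:prim/v0/[x]
after 4 — deliver 0→2: n2:back/v0/[x]
after 5 — deliver 2→0: ·
after 6 — timeout(1): n1:prim/v1/[x]
after 7 — deliver 1→0: n0:back/v1/[x]
after 8 — deliver 0→1: ·
after 9 — deliver 0→2: ·
after 10 — deliver 1→2: n2:back/v1/[x]
after 11 — propose(2,'p'): ·
after 12 — propose(0,'z'): ·
after 13 — deliver 0→1: ·

1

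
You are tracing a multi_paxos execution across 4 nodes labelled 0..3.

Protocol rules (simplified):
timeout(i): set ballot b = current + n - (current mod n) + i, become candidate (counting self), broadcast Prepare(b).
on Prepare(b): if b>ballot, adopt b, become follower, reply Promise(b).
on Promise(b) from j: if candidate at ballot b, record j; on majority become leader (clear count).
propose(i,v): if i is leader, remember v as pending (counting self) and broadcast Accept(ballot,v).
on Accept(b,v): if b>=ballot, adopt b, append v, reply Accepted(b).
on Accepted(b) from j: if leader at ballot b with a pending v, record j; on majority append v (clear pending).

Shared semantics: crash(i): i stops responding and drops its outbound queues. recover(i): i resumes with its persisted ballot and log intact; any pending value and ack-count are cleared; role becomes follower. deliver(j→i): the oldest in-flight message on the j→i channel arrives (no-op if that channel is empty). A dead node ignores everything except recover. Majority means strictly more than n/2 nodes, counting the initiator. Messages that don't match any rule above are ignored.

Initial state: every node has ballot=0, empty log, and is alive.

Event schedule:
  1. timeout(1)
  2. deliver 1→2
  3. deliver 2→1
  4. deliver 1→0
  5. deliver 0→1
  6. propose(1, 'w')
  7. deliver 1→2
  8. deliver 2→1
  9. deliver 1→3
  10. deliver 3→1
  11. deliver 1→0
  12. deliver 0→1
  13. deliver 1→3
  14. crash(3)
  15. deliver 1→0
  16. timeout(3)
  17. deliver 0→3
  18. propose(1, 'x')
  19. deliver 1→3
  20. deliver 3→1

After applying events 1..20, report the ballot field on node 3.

[1] timeout(1) → N1(cand b5 [-])
[2] deliver 1→2 → N2(foll b5 [-])
[3] deliver 2→1 → ∅
[4] deliver 1→0 → N0(foll b5 [-])
[5] deliver 0→1 → N1(lead b5 [-])
[6] propose(1,'w') → ∅
[7] deliver 1→2 → N2(foll b5 [w])
[8] deliver 2→1 → ∅
[9] deliver 1→3 → N3(foll b5 [-])
[10] deliver 3→1 → ∅
[11] deliver 1→0 → N0(foll b5 [w])
[12] deliver 0→1 → N1(lead b5 [w])
[13] deliver 1→3 → N3(foll b5 [w])
[14] crash(3) → N3(✗foll b5 [w])
[15] deliver 1→0 → ∅
[16] timeout(3) → ∅
[17] deliver 0→3 → ∅
[18] propose(1,'x') → ∅
[19] deliver 1→3 → ∅
[20] deliver 3→1 → ∅

5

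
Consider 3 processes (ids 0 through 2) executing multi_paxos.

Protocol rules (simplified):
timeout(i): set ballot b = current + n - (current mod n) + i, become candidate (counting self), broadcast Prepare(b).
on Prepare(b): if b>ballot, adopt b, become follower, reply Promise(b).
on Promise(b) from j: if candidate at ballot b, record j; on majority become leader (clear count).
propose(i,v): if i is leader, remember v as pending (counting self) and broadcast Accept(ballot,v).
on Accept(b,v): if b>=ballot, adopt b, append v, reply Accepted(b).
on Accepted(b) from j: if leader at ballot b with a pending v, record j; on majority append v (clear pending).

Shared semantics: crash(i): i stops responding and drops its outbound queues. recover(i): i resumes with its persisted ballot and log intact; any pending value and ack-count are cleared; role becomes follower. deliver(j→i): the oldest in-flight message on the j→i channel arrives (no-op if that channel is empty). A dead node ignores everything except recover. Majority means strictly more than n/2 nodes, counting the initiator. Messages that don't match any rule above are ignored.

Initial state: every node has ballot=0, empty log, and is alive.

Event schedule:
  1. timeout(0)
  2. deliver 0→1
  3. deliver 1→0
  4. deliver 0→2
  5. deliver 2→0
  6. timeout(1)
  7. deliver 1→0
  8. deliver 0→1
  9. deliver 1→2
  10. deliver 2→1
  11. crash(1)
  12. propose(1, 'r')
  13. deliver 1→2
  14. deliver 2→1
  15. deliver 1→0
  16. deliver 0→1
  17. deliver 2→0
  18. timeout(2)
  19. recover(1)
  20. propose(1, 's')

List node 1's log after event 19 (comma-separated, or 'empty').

e1 timeout(0): 0[cand,b=3,-]
e2 deliver 0→1: 1[foll,b=3,-]
e3 deliver 1→0: 0[lead,b=3,-]
e4 deliver 0→2: 2[foll,b=3,-]
e5 deliver 2→0: ·
e6 timeout(1): 1[cand,b=7,-]
e7 deliver 1→0: 0[foll,b=7,-]
e8 deliver 0→1: 1[lead,b=7,-]
e9 deliver 1→2: 2[foll,b=7,-]
e10 deliver 2→1: ·
e11 crash(1): 1[✗lead,b=7,-]
e12 propose(1,'r'): ·
e13 deliver 1→2: ·
e14 deliver 2→1: ·
e15 deliver 1→0: ·
e16 deliver 0→1: ·
e17 deliver 2→0: ·
e18 timeout(2): 2[cand,b=11,-]
e19 recover(1): 1[foll,b=7,-]

empty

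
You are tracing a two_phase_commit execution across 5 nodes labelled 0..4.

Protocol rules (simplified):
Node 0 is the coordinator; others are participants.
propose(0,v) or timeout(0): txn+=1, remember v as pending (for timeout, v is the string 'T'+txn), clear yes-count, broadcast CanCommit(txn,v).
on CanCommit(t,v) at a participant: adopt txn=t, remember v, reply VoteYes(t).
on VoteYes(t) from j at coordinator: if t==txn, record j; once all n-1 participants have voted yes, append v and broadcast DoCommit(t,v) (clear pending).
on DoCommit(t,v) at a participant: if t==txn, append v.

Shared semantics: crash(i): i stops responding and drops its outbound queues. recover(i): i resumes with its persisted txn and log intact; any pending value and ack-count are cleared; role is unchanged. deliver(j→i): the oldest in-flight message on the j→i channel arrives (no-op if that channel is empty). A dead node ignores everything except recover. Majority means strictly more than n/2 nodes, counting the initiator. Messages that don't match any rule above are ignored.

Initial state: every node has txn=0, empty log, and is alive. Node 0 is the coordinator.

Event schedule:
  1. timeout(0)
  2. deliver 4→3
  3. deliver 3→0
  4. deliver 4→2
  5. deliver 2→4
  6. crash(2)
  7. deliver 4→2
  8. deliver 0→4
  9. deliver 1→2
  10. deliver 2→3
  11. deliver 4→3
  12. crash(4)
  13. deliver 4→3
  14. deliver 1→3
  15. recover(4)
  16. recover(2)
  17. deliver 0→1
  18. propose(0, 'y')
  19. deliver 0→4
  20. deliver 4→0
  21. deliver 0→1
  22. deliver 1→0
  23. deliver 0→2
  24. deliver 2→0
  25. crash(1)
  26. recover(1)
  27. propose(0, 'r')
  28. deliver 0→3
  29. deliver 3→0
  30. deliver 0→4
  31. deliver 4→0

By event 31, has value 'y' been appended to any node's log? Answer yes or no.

[1] timeout(0) → N0(coor t1 [-])
[2] deliver 4→3 → ∅
[3] deliver 3→0 → ∅
[4] deliver 4→2 → ∅
[5] deliver 2→4 → ∅
[6] crash(2) → N2(✗part t0 [-])
[7] deliver 4→2 → ∅
[8] deliver 0→4 → N4(part t1 [-])
[9] deliver 1→2 → ∅
[10] deliver 2→3 → ∅
[11] deliver 4→3 → ∅
[12] crash(4) → N4(✗part t1 [-])
[13] deliver 4→3 → ∅
[14] deliver 1→3 → ∅
[15] recover(4) → N4(part t1 [-])
[16] recover(2) → N2(part t0 [-])
[17] deliver 0→1 → N1(part t1 [-])
[18] propose(0,'y') → N0(coor t2 [-])
[19] deliver 0→4 → N4(part t2 [-])
[20] deliver 4→0 → ∅
[21] deliver 0→1 → N1(part t2 [-])
[22] deliver 1→0 → ∅
[23] deliver 0→2 → N2(part t1 [-])
[24] deliver 2→0 → ∅
[25] crash(1) → N1(✗part t2 [-])
[26] recover(1) → N1(part t2 [-])
[27] propose(0,'r') → N0(coor t3 [-])
[28] deliver 0→3 → N3(part t1 [-])
[29] deliver 3→0 → ∅
[30] deliver 0→4 → N4(part t3 [-])
[31] deliver 4→0 → ∅

no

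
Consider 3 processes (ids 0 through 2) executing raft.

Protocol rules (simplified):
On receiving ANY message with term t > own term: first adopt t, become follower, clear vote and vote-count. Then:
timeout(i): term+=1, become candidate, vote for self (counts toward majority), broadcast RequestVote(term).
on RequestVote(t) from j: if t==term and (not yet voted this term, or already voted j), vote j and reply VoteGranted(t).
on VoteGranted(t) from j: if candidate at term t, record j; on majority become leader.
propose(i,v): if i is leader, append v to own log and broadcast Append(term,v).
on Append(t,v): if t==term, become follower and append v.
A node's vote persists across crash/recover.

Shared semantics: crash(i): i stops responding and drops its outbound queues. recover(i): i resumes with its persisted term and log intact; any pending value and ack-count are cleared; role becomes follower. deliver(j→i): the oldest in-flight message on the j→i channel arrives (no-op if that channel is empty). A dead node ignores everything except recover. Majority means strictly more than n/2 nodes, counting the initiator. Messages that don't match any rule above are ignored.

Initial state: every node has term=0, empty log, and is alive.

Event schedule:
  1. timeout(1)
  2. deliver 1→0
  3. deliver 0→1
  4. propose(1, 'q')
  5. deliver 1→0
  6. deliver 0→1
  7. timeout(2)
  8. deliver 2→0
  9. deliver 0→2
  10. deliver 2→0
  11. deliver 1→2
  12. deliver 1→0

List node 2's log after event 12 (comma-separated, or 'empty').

step 1 timeout(1): 1={cand,t=1,log=-}
step 2 deliver 1→0: 0={foll,t=1,log=-}
step 3 deliver 0→1: 1={lead,t=1,log=-}
step 4 propose(1,'q'): 1={lead,t=1,log=q}
step 5 deliver 1→0: 0={foll,t=1,log=q}
step 6 deliver 0→1: —
step 7 timeout(2): 2={cand,t=1,log=-}
step 8 deliver 2→0: —
step 9 deliver 0→2: —
step 10 deliver 2→0: —
step 11 deliver 1→2: —
step 12 deliver 1→0: —

empty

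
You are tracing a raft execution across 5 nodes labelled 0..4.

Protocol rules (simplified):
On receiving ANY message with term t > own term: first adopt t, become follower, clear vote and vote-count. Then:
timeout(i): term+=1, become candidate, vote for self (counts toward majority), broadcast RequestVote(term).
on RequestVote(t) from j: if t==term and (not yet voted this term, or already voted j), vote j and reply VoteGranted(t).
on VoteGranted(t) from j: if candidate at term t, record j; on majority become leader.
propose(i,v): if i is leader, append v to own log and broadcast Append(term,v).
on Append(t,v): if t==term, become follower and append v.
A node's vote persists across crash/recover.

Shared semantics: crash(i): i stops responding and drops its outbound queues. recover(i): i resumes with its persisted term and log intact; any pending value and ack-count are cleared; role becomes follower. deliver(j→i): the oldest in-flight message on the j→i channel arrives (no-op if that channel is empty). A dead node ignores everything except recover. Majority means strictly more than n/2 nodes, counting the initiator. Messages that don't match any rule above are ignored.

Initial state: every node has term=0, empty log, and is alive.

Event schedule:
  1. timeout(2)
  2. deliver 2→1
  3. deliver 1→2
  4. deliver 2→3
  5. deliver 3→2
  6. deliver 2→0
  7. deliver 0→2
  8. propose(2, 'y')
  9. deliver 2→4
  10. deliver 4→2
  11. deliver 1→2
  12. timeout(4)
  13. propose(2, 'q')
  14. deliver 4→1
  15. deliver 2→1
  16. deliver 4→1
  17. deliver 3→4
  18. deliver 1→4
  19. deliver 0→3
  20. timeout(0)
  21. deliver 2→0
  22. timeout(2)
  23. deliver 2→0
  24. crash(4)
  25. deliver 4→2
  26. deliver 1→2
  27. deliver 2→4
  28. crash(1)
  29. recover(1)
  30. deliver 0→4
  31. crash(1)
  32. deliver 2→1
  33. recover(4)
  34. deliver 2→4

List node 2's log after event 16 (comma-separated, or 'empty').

1. timeout(2):  <2:cand t1 ->
2. deliver 2→1:  <1:foll t1 ->
3. deliver 1→2:  nop
4. deliver 2→3:  <3:foll t1 ->
5. deliver 3→2:  <2:lead t1 ->
6. deliver 2→0:  <0:foll t1 ->
7. deliver 0→2:  nop
8. propose(2,'y'):  <2:lead t1 y>
9. deliver 2→4:  <4:foll t1 ->
10. deliver 4→2:  nop
11. deliver 1→2:  nop
12. timeout(4):  <4:cand t2 ->
13. propose(2,'q'):  <2:lead t1 y,q>
14. deliver 4→1:  <1:foll t2 ->
15. deliver 2→1:  nop
16. deliver 4→1:  nop

y,q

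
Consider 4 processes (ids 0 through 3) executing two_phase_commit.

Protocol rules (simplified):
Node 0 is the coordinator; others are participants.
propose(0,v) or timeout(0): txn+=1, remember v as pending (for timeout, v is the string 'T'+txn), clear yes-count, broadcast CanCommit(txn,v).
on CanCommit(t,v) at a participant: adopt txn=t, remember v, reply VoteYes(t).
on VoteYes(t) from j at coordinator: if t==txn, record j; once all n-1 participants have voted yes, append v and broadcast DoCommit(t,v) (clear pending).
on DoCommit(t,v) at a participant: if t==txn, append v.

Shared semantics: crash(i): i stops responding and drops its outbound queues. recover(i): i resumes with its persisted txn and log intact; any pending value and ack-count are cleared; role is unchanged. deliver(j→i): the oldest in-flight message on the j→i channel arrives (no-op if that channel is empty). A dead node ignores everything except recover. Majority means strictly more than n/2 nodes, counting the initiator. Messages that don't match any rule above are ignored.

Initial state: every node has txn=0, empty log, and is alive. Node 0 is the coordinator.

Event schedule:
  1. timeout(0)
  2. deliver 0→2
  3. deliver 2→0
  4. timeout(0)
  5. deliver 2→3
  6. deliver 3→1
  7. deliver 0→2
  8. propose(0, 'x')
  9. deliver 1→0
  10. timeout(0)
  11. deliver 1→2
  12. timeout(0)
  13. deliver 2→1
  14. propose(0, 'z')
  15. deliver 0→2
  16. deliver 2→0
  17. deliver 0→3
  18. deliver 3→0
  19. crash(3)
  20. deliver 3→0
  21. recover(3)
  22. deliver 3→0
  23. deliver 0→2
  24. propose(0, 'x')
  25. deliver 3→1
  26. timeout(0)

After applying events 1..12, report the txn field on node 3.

[1] timeout(0) → N0(coor t1 [-])
[2] deliver 0→2 → N2(part t1 [-])
[3] deliver 2→0 → ∅
[4] timeout(0) → N0(coor t2 [-])
[5] deliver 2→3 → ∅
[6] deliver 3→1 → ∅
[7] deliver 0→2 → N2(part t2 [-])
[8] propose(0,'x') → N0(coor t3 [-])
[9] deliver 1→0 → ∅
[10] timeout(0) → N0(coor t4 [-])
[11] deliver 1→2 → ∅
[12] timeout(0) → N0(coor t5 [-])

0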